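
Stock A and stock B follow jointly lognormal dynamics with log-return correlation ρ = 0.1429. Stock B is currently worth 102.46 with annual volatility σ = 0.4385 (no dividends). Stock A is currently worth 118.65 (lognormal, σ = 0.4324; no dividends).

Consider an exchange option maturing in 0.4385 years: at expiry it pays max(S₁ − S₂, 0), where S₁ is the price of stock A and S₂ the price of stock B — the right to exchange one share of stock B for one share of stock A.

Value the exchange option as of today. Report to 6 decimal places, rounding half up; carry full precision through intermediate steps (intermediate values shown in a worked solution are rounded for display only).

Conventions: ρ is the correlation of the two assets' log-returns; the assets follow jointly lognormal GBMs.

exchange price = 25.865157

σ_eff = √(σ₁² + σ₂² − 2ρσ₁σ₂) = √(0.4324² + 0.4385² − 2·0.1429·0.4324·0.4385) = 0.570142
d₁ = (ln(S₁/S₂) + (q₂ − q₁ + σ_eff²/2)T) / (σ_eff√T) = (ln(118.65/102.46) + (0.0 − 0.0 + 0.162531)·0.4385) / 0.377544 = 0.577350
d₂ = d₁ − σ_eff√T = 0.577350 − 0.377544 = 0.199806
N(d₁) = 0.718149,  N(d₂) = 0.579184
V = S₁·e^{−q₁T}·N(d₁) − S₂·e^{−q₂T}·N(d₂) = 85.208331 − 59.343174 = 25.865157
Key observation: the rate r is irrelevant here: denominating values in stock B turns the exchange into a ratio option on S₁/S₂, and discounting at r drops out.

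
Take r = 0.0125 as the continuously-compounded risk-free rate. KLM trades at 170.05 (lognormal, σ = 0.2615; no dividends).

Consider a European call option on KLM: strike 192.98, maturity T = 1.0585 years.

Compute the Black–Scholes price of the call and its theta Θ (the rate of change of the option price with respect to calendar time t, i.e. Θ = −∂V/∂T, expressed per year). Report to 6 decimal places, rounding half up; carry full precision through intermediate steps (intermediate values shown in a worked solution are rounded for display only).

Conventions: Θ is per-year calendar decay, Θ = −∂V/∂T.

price = 10.763282
Θ = -8.963532

σ√T = 0.2615·√1.0585 = 0.269040
d₁ = (ln(S/K) + (r+σ²/2)T) / (σ√T) = (ln(170.05/192.98) + (0.0125+0.2615²/2)·1.0585) / 0.269040 = (-0.126494 + 0.049423) / 0.269040 = -0.286468
d₂ = d₁ − σ√T = -0.286468 − 0.269040 = -0.555509
e^{−rT} = 0.986856
N(d₁) = 0.387260,  N(d₂) = 0.289273
Call price V = S·N(d₁) − K·e^{−rT}·N(d₂) = 65.853515 − 55.090234 = 10.763282
φ(d₁) = (1/√(2π))·e^{−d₁²/2} = 0.382904
Θ = −S·φ(d₁)·σ/(2√T) − r·K·e^{−rT}·N(d₂) = −8.274904 − 0.688628 = -8.963532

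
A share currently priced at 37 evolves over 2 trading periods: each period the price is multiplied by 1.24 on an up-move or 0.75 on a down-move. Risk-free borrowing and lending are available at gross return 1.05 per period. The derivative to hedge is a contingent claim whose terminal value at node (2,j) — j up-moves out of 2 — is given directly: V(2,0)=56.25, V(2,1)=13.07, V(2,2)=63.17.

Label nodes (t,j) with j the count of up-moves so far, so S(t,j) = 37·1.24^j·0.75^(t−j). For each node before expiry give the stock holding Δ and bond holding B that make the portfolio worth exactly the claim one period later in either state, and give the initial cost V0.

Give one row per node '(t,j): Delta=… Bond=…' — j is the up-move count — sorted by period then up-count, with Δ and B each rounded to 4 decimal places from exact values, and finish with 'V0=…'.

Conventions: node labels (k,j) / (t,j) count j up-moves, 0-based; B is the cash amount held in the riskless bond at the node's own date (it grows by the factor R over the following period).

(0,0): Delta=0.7318 Bond=7.7021
(1,0): Delta=-3.1756 Bond=116.5160
(1,1): Delta=2.2285 Bond=-60.5845
V0=34.7773

Arbitrage-free pricing uses the up-move probability p* = (R−d)/(u−d) = 0.6122, discounting each step at R = 1.05.
Terminal payoffs: V(2,0)=56.2500, V(2,1)=13.0700, V(2,2)=63.1700
  t=1,j=0: stock 27.7500 → up 34.4100 (V=13.0700), down 20.8125 (V=56.2500). Price 28.3936; hedge Δ=-3.1756, bond B=116.5160.
  t=1,j=1: stock 45.8800 → up 56.8912 (V=63.1700), down 34.4100 (V=13.0700). Price 41.6604; hedge Δ=2.2285, bond B=-60.5845.
  t=0,j=0: stock 37.0000 → up 45.8800 (V=41.6604), down 27.7500 (V=28.3936). Price 34.7773; hedge Δ=0.7318, bond B=7.7021.
Check: Δ(0,0)·S0 + B(0,0) = 34.7773 = V0.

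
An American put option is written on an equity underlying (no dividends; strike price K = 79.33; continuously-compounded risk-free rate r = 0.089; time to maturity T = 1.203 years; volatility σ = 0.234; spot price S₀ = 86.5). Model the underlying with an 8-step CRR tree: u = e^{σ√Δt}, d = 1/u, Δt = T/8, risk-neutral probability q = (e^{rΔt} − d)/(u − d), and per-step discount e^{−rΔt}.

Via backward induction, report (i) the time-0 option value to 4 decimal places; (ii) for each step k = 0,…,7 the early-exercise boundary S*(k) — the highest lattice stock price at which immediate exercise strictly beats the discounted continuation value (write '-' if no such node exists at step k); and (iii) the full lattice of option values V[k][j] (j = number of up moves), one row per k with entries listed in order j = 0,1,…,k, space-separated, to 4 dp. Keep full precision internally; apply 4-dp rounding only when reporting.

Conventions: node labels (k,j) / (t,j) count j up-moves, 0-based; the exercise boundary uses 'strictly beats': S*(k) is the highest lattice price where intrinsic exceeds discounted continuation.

params: Δt=0.15038 u=1.09499 d=0.91325 q=0.55147 e^(-rΔt)=0.98671
t_8 payoffs: 37.4748 29.1459 19.1596 7.1861 0.0000 0.0000 0.0000 0.0000 0.0000
t_7: node(7,0) S=45.8308 payoff=33.4992 vs cont=32.4445 → 33.4992 [stop]  node(7,1) S=54.9509 payoff=24.3791 vs cont=23.3245 → 24.3791 [stop]  node(7,2) S=65.8857 payoff=13.4443 vs cont=12.3897 → 13.4443 [stop]  node(7,3) S=78.9965 payoff=0.3335 vs cont=3.1803 → 3.1803 [wait]  node(7,4) S=94.7162 payoff=0.0000 vs cont=0.0000 → 0.0000 [wait]  node(7,5) S=113.5641 payoff=0.0000 vs cont=0.0000 → 0.0000 [wait]  node(7,6) S=136.1626 payoff=0.0000 vs cont=0.0000 → 0.0000 [wait]  node(7,7) S=163.2580 payoff=0.0000 vs cont=0.0000 → 0.0000 [wait]  ⇒ S*(7)=65.8857
t_6: node(6,0) S=50.1841 payoff=29.1459 vs cont=28.0913 → 29.1459 [stop]  node(6,1) S=60.1704 payoff=19.1596 vs cont=18.1050 → 19.1596 [stop]  node(6,2) S=72.1439 payoff=7.1861 vs cont=7.6806 → 7.6806 [wait]  node(6,3) S=86.5000 payoff=0.0000 vs cont=1.4075 → 1.4075 [wait]  node(6,4) S=103.7129 payoff=0.0000 vs cont=0.0000 → 0.0000 [wait]  node(6,5) S=124.3510 payoff=0.0000 vs cont=0.0000 → 0.0000 [wait]  node(6,6) S=149.0960 payoff=0.0000 vs cont=0.0000 → 0.0000 [wait]  ⇒ S*(6)=60.1704
t_5: node(5,0) S=54.9509 payoff=24.3791 vs cont=23.3245 → 24.3791 [stop]  node(5,1) S=65.8857 payoff=13.4443 vs cont=12.6587 → 13.4443 [stop]  node(5,2) S=78.9965 payoff=0.3335 vs cont=4.1651 → 4.1651 [wait]  node(5,3) S=94.7162 payoff=0.0000 vs cont=0.6229 → 0.6229 [wait]  node(5,4) S=113.5641 payoff=0.0000 vs cont=0.0000 → 0.0000 [wait]  node(5,5) S=136.1626 payoff=0.0000 vs cont=0.0000 → 0.0000 [wait]  ⇒ S*(5)=65.8857
t_4: node(4,0) S=60.1704 payoff=19.1596 vs cont=18.1050 → 19.1596 [stop]  node(4,1) S=72.1439 payoff=7.1861 vs cont=8.2164 → 8.2164 [wait]  node(4,2) S=86.5000 payoff=0.0000 vs cont=2.1823 → 2.1823 [wait]  node(4,3) S=103.7129 payoff=0.0000 vs cont=0.2757 → 0.2757 [wait]  node(4,4) S=124.3510 payoff=0.0000 vs cont=0.0000 → 0.0000 [wait]  ⇒ S*(4)=60.1704
t_3: node(3,0) S=65.8857 payoff=13.4443 vs cont=12.9503 → 13.4443 [stop]  node(3,1) S=78.9965 payoff=0.3335 vs cont=4.8238 → 4.8238 [wait]  node(3,2) S=94.7162 payoff=0.0000 vs cont=1.1158 → 1.1158 [wait]  node(3,3) S=113.5641 payoff=0.0000 vs cont=0.1220 → 0.1220 [wait]  ⇒ S*(3)=65.8857
t_2: node(2,0) S=72.1439 payoff=7.1861 vs cont=8.5748 → 8.5748 [wait]  node(2,1) S=86.5000 payoff=0.0000 vs cont=2.7420 → 2.7420 [wait]  node(2,2) S=103.7129 payoff=0.0000 vs cont=0.5602 → 0.5602 [wait]  ⇒ S*(2)=-
t_1: node(1,0) S=78.9965 payoff=0.3335 vs cont=5.2870 → 5.2870 [wait]  node(1,1) S=94.7162 payoff=0.0000 vs cont=1.5184 → 1.5184 [wait]  ⇒ S*(1)=-
t_0: node(0,0) S=86.5000 payoff=0.0000 vs cont=3.1660 → 3.1660 [wait]  ⇒ S*(0)=-

price = 3.1660
boundary = - - - 65.8857 60.1704 65.8857 60.1704 65.8857
tree:
3.1660
5.2870 1.5184
8.5748 2.7420 0.5602
13.4443 4.8238 1.1158 0.1220
19.1596 8.2164 2.1823 0.2757 0.0000
24.3791 13.4443 4.1651 0.6229 0.0000 0.0000
29.1459 19.1596 7.6806 1.4075 0.0000 0.0000 0.0000
33.4992 24.3791 13.4443 3.1803 0.0000 0.0000 0.0000 0.0000
37.4748 29.1459 19.1596 7.1861 0.0000 0.0000 0.0000 0.0000 0.0000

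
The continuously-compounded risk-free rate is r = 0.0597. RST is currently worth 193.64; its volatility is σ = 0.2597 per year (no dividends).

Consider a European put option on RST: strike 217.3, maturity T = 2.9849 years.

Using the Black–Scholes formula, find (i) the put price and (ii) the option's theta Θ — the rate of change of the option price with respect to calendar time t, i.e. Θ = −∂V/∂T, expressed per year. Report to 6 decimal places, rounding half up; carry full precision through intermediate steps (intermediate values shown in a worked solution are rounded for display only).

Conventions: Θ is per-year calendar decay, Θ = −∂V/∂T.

price = 27.741762
Θ = 0.358718

σ√T = 0.2597·√2.9849 = 0.448680
d₁ = (ln(S/K) + (r+σ²/2)T) / (σ√T) = (ln(193.64/217.3) + (0.0597+0.2597²/2)·2.9849) / 0.448680 = (-0.115278 + 0.278855) / 0.448680 = 0.364575
d₂ = d₁ − σ√T = 0.364575 − 0.448680 = -0.084106
e^{−rT} = 0.836776
N(−d₁) = 0.357715,  N(−d₂) = 0.533514
Put price V = K·e^{−rT}·N(−d₂) − S·N(−d₁) = 97.009602 − 69.267840 = 27.741762
φ(d₁) = (1/√(2π))·e^{−d₁²/2} = 0.373291
Θ = −S·φ(d₁)·σ/(2√T) + r·K·e^{−rT}·N(−d₂) = −5.432756 + 5.791473 = 0.358718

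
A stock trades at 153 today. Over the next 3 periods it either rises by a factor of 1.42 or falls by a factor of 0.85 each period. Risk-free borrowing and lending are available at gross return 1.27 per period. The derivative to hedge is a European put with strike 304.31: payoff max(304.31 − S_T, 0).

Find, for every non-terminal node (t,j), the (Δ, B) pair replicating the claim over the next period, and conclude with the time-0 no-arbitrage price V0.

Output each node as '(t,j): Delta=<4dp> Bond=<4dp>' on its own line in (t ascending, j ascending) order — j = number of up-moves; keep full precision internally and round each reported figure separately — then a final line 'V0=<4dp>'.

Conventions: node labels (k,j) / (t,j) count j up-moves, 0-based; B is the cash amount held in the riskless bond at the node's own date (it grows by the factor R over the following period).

No-arbitrage ⇒ martingale measure with p* = (R−d)/(u−d) = 0.7368.
Payoffs at expiry: V(3,0)=210.3489, V(3,1)=147.3397, V(3,2)=42.0772, V(3,3)=0.0000
(2,0): S=110.5425. Δ = (V_up−V_dn)/(S_up−S_dn) = (147.3397−210.3489)/(156.9703−93.9611) = -1.0000. V = [p*·147.3397 + (1−p*)·210.3489]/1.27 = 129.0717. B = V − Δ·S = 239.6142.
(2,1): S=184.6710. Δ = (V_up−V_dn)/(S_up−S_dn) = (42.0772−147.3397)/(262.2328−156.9703) = -1.0000. V = [p*·42.0772 + (1−p*)·147.3397]/1.27 = 54.9432. B = V − Δ·S = 239.6142.
(2,2): S=308.5092. Δ = (V_up−V_dn)/(S_up−S_dn) = (0.0000−42.0772)/(438.0831−262.2328) = -0.2393. V = [p*·0.0000 + (1−p*)·42.0772]/1.27 = 8.7189. B = V − Δ·S = 82.5385.
(1,0): S=130.0500. Δ = (V_up−V_dn)/(S_up−S_dn) = (54.9432−129.0717)/(184.6710−110.5425) = -1.0000. V = [p*·54.9432 + (1−p*)·129.0717]/1.27 = 58.6226. B = V − Δ·S = 188.6726.
(1,1): S=217.2600. Δ = (V_up−V_dn)/(S_up−S_dn) = (8.7189−54.9432)/(308.5092−184.6710) = -0.3733. V = [p*·8.7189 + (1−p*)·54.9432]/1.27 = 16.4434. B = V − Δ·S = 97.5387.
(0,0): S=153.0000. Δ = (V_up−V_dn)/(S_up−S_dn) = (16.4434−58.6226)/(217.2600−130.0500) = -0.4837. V = [p*·16.4434 + (1−p*)·58.6226]/1.27 = 21.6876. B = V − Δ·S = 95.6861.
Check: Δ(0,0)·S0 + B(0,0) = 21.6876 = V0.

(0,0): Delta=-0.4837 Bond=95.6861
(1,0): Delta=-1.0000 Bond=188.6726
(1,1): Delta=-0.3733 Bond=97.5387
(2,0): Delta=-1.0000 Bond=239.6142
(2,1): Delta=-1.0000 Bond=239.6142
(2,2): Delta=-0.2393 Bond=82.5385
V0=21.6876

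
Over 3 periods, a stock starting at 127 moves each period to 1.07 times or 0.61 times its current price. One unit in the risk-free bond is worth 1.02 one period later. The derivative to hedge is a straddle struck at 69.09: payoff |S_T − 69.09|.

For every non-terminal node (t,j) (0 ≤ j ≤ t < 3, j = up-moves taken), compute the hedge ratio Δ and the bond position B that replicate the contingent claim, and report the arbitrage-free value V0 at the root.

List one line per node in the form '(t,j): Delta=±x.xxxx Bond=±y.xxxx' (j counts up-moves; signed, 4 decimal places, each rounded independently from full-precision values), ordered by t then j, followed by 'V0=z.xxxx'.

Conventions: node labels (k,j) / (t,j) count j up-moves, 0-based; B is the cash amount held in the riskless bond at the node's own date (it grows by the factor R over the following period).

(0,0): Delta=0.8734 Bond=-47.8308
(1,0): Delta=-0.0385 Bond=21.8617
(1,1): Delta=0.9368 Bond=-57.4032
(2,0): Delta=-1.0000 Bond=67.7353
(2,1): Delta=0.0283 Bond=16.7579
(2,2): Delta=1.0000 Bond=-67.7353
V0=63.0954

Risk-neutral probability p* = (R−d)/(u−d) = (1.02−0.61)/(1.07−0.61) = 0.8913.
Terminal payoffs: V(3,0)=40.2634, V(3,1)=18.5253, V(3,2)=19.6054, V(3,3)=86.4905
(2,0): S=47.2567. Δ = (V_up−V_dn)/(S_up−S_dn) = (18.5253−40.2634)/(50.5647−28.8266) = -1.0000. V = [p*·18.5253 + (1−p*)·40.2634]/1.02 = 20.4786. B = V − Δ·S = 67.7353.
(2,1): S=82.8929. Δ = (V_up−V_dn)/(S_up−S_dn) = (19.6054−18.5253)/(88.6954−50.5647) = 0.0283. V = [p*·19.6054 + (1−p*)·18.5253]/1.02 = 19.1059. B = V − Δ·S = 16.7579.
(2,2): S=145.4023. Δ = (V_up−V_dn)/(S_up−S_dn) = (86.4905−19.6054)/(155.5805−88.6954) = 1.0000. V = [p*·86.4905 + (1−p*)·19.6054]/1.02 = 77.6670. B = V − Δ·S = -67.7353.
(1,0): S=77.4700. Δ = (V_up−V_dn)/(S_up−S_dn) = (19.1059−20.4786)/(82.8929−47.2567) = -0.0385. V = [p*·19.1059 + (1−p*)·20.4786]/1.02 = 18.8775. B = V − Δ·S = 21.8617.
(1,1): S=135.8900. Δ = (V_up−V_dn)/(S_up−S_dn) = (77.6670−19.1059)/(145.4023−82.8929) = 0.9368. V = [p*·77.6670 + (1−p*)·19.1059]/1.02 = 69.9036. B = V − Δ·S = -57.4032.
(0,0): S=127.0000. Δ = (V_up−V_dn)/(S_up−S_dn) = (69.9036−18.8775)/(135.8900−77.4700) = 0.8734. V = [p*·69.9036 + (1−p*)·18.8775]/1.02 = 63.0954. B = V − Δ·S = -47.8308.
Verification: the root portfolio costs Δ(0,0)·S0 + B(0,0) = 63.0954, matching V0.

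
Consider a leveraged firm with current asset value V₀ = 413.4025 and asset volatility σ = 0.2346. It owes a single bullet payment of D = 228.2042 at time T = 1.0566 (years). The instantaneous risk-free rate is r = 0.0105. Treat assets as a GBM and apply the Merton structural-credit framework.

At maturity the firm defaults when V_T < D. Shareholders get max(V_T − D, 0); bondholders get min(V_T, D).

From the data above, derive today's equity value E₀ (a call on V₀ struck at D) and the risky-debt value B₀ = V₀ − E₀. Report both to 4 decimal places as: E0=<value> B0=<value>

E0=187.8583 B0=225.5442

Equity is a call on the firm's assets struck at D = 228.2042:
d₁ = [ln(V₀/D) + (r + σ²/2)T] / (σ√T)
   = [ln(413.4025/228.2042) + (0.0105 + 0.5·0.2346²)·1.0566] / (0.2346·√1.0566)
   = [0.594181 + 0.040170] / 0.241148 = 2.630550
d₂ = d₁ − σ√T = 2.630550 − 0.241148 = 2.389402
N(d₁) = 0.995738,  N(d₂) = 0.991562,  e^(−rT) = 0.988967
E₀ = V₀·N(d₁) − D·e^(−rT)·N(d₂)
   = 413.4025·0.995738 − 228.2042·0.988967·0.991562 = 187.858332
B₀ = V₀ − E₀ = 413.4025 − 187.858332 = 225.544168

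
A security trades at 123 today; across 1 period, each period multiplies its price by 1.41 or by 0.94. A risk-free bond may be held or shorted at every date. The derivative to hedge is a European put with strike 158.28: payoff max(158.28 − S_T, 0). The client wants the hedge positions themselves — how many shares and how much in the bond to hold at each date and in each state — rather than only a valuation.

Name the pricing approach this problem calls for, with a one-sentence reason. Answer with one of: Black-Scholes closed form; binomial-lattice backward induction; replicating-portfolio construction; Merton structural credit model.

Key observation: the deliverable is the dynamic trading strategy on the 1-step tree (spot 123, moves 1.41 and 0.94), so the valuation must go through the node-by-node replicating-portfolio solve.

framework: replicating-portfolio construction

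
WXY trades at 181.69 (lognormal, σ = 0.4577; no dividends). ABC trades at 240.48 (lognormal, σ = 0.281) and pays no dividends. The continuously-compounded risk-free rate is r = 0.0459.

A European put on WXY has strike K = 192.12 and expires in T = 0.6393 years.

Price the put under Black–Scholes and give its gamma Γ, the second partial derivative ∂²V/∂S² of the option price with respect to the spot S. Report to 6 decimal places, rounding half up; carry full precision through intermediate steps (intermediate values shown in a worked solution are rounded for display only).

σ√T = 0.4577·√0.6393 = 0.365960
d₁ = (ln(S/K) + (r+σ²/2)T) / (σ√T) = (ln(181.69/192.12) + (0.0459+0.4577²/2)·0.6393) / 0.365960 = (-0.055818 + 0.096307) / 0.365960 = 0.110638
d₂ = d₁ − σ√T = 0.110638 − 0.365960 = -0.255322
e^{−rT} = 0.971082
N(−d₁) = 0.455952,  N(−d₂) = 0.600763
Put price V = K·e^{−rT}·N(−d₂) − S·N(−d₁) = 112.080941 − 82.841898 = 29.239043
φ(d₁) = (1/√(2π))·e^{−d₁²/2} = 0.396508
Γ = φ(d₁) / (S·σ·√T) = 0.005963

price = 29.239043
Γ = 0.005963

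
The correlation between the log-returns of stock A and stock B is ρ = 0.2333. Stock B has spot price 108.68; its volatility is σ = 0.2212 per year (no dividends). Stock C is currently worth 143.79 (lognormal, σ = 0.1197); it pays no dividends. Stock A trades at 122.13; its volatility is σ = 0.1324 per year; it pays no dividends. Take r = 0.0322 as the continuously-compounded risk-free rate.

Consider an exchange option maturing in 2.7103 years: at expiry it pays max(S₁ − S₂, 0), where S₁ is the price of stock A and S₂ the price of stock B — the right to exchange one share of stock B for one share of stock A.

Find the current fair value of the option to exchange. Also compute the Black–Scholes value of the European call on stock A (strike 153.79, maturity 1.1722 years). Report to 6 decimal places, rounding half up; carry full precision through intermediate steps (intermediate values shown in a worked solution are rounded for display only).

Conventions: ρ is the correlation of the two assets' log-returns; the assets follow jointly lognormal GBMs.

σ_eff = √(σ₁² + σ₂² − 2ρσ₁σ₂) = √(0.1324² + 0.2212² − 2·0.2333·0.1324·0.2212) = 0.229769
d₁ = (ln(S₁/S₂) + (q₂ − q₁ + σ_eff²/2)T) / (σ_eff√T) = (ln(122.13/108.68) + (0.0 − 0.0 + 0.026397)·2.7103) / 0.378269 = 0.497588
d₂ = d₁ − σ_eff√T = 0.497588 − 0.378269 = 0.119319
N(d₁) = 0.690613,  N(d₂) = 0.547489
V = S₁·e^{−q₁T}·N(d₁) − S₂·e^{−q₂T}·N(d₂) = 84.344523 − 59.501057 = 24.843466
[vanilla: stock A call K=153.79]
σ√T = 0.1324·√1.1722 = 0.143347
d₁ = (ln(S/K) + (r+σ²/2)T) / (σ√T) = (ln(122.13/153.79) + (0.0322+0.1324²/2)·1.1722) / 0.143347 = (-0.230502 + 0.048019) / 0.143347 = -1.273015
d₂ = d₁ − σ√T = -1.273015 − 0.143347 = -1.416362
e^{−rT} = 0.962959
N(d₁) = 0.101506,  N(d₂) = 0.078335
price = S·N(d₁) − K·e^{−rT}·N(d₂) = 12.396976 − 11.600866 = 0.796110

exchange price = 24.843466
price(stock A call K=153.79) = 0.796110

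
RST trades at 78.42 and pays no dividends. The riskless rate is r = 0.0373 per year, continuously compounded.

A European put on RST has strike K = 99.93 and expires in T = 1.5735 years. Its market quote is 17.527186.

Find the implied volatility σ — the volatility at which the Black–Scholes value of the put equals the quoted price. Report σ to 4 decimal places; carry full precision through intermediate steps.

At σ = 0.1612 the Black–Scholes value reproduces the quote:
σ√T = 0.1612·√1.5735 = 0.202208
d₁ = (ln(S/K) + (r+σ²/2)T) / (σ√T) = (ln(78.42/99.93) + (0.0373+0.1612²/2)·1.5735) / 0.202208 = (-0.242391 + 0.079136) / 0.202208 = -0.807363
d₂ = d₁ − σ√T = -0.807363 − 0.202208 = -1.009571
e^{−rT} = 0.942998
N(−d₁) = 0.790271,  N(−d₂) = 0.843650
V = K·e^{−rT}·N(−d₂) − S·N(−d₁) = 79.500269 − 61.973083 = 17.527186 (equal to the quote); since ∂V/∂σ > 0 for all σ, the implied volatility is unique

sigma = 0.1612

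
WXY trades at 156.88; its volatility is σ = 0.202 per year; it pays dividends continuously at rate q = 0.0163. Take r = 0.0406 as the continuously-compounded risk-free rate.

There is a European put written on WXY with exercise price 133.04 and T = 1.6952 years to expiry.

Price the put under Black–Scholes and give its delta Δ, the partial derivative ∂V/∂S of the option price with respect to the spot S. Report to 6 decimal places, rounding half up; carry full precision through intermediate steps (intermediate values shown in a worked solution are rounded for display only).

σ√T = 0.202·√1.6952 = 0.263004
d₁ = (ln(S/K) + (r−q+σ²/2)T) / (σ√T) = (ln(156.88/133.04) + (0.0406−0.0163+0.202²/2)·1.6952) / 0.263004 = (0.164831 + 0.075779) / 0.263004 = 0.914855
d₂ = d₁ − σ√T = 0.914855 − 0.263004 = 0.651851
e^{−rT} = 0.933490
e^{−qT} = 0.972747
N(−d₁) = 0.180134,  N(−d₂) = 0.257249
Put price V = K·e^{−rT}·N(−d₂) − S·e^{−qT}·N(−d₁) = 31.948092 − 27.489245 = 4.458847
Δ = −e^{−qT}·N(−d₁) = -0.175225

price = 4.458847
Δ = -0.175225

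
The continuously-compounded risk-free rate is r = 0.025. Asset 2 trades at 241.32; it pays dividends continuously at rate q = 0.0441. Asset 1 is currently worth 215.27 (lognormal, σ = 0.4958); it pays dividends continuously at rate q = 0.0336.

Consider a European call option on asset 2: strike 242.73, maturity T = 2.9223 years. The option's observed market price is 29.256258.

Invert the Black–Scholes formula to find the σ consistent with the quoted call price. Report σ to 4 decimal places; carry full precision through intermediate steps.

At σ = 0.2402 the Black–Scholes value reproduces the quote:
σ√T = 0.2402·√2.9223 = 0.410616
d₁ = (ln(S/K) + (r−q+σ²/2)T) / (σ√T) = (ln(241.32/242.73) + (0.025−0.0441+0.2402²/2)·2.9223) / 0.410616 = (-0.005826 + 0.028487) / 0.410616 = 0.055187
d₂ = d₁ − σ√T = 0.055187 − 0.410616 = -0.355428
e^{−rT} = 0.929547
e^{−qT} = 0.879085
N(d₁) = 0.522005,  N(d₂) = 0.361134
V = S·e^{−qT}·N(d₁) − K·e^{−rT}·N(d₂) = 110.738665 − 81.482407 = 29.256258 (the quoted price), and the Black–Scholes price is strictly increasing in σ, so σ is unique

sigma = 0.2402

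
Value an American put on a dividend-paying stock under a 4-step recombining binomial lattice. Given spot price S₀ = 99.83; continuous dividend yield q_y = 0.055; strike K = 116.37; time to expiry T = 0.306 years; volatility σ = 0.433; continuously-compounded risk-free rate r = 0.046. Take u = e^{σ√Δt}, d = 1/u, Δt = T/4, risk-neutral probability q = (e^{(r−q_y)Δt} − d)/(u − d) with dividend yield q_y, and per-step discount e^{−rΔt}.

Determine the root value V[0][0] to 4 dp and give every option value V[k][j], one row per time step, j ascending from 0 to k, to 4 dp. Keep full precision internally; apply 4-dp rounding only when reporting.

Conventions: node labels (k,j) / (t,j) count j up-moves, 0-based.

params: Δt=0.07650 u=1.12723 d=0.88713 q=0.46723 e^(-rΔt)=0.99649
t_4 payoffs: 54.5380 37.8035 16.5400 0.0000 0.0000
k=3: node(3,0) S=69.6988 payoff=46.6712 vs cont=46.5551 → 46.6712 [stop]  node(3,1) S=88.5624 payoff=27.8076 vs cont=27.7707 → 27.8076 [stop]  node(3,2) S=112.5312 payoff=3.8388 vs cont=8.7811 → 8.7811 [wait]  node(3,3) S=142.9871 payoff=0.0000 vs cont=0.0000 → 0.0000 [wait]
k=2: node(2,0) S=78.5665 payoff=37.8035 vs cont=37.7246 → 37.8035 [stop]  node(2,1) S=99.8300 payoff=16.5400 vs cont=18.8514 → 18.8514 [wait]  node(2,2) S=126.8484 payoff=0.0000 vs cont=4.6619 → 4.6619 [wait]
k=1: node(1,0) S=88.5624 payoff=27.8076 vs cont=28.8469 → 28.8469 [wait]  node(1,1) S=112.5312 payoff=3.8388 vs cont=12.1787 → 12.1787 [wait]
k=0: node(0,0) S=99.8300 payoff=16.5400 vs cont=20.9851 → 20.9851 [wait]

price = 20.9851
tree:
20.9851
28.8469 12.1787
37.8035 18.8514 4.6619
46.6712 27.8076 8.7811 0.0000
54.5380 37.8035 16.5400 0.0000 0.0000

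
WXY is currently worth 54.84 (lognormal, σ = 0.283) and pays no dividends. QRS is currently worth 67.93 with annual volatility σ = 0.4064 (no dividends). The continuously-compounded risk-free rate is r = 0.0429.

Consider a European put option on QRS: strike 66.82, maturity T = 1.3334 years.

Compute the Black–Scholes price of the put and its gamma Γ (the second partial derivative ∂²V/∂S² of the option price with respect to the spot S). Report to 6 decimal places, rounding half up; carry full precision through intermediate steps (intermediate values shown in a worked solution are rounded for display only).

price = 9.888494
Γ = 0.011591

σ√T = 0.4064·√1.3334 = 0.469282
d₁ = (ln(S/K) + (r+σ²/2)T) / (σ√T) = (ln(67.93/66.82) + (0.0429+0.4064²/2)·1.3334) / 0.469282 = (0.016475 + 0.167316) / 0.469282 = 0.391643
d₂ = d₁ − σ√T = 0.391643 − 0.469282 = -0.077639
e^{−rT} = 0.944402
N(−d₁) = 0.347661,  N(−d₂) = 0.530942
Put price V = K·e^{−rT}·N(−d₂) − S·N(−d₁) = 33.505107 − 23.616613 = 9.888494
φ(d₁) = (1/√(2π))·e^{−d₁²/2} = 0.369490
Γ = φ(d₁) / (S·σ·√T) = 0.011591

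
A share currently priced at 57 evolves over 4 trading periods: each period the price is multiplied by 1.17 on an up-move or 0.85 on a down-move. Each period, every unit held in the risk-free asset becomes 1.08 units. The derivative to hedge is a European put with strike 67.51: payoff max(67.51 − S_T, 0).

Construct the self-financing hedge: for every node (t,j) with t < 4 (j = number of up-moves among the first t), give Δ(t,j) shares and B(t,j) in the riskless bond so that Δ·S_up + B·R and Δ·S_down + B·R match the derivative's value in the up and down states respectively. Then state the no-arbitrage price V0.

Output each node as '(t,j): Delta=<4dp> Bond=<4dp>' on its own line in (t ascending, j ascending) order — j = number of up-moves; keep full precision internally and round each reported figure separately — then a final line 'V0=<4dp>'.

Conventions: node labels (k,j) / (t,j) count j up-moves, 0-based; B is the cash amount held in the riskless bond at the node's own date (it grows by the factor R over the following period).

(0,0): Delta=-0.3365 Bond=22.6116
(1,0): Delta=-0.7118 Bond=42.6024
(1,1): Delta=-0.2299 Bond=17.3059
(2,0): Delta=-1.0000 Bond=57.8789
(2,1): Delta=-0.6299 Bond=41.3665
(2,2): Delta=-0.1161 Bond=9.8171
(3,0): Delta=-1.0000 Bond=62.5093
(3,1): Delta=-1.0000 Bond=62.5093
(3,2): Delta=-0.5247 Bond=37.6975
(3,3): Delta=0.0000 Bond=0.0000
V0=3.4288

The replicating-portfolio and risk-neutral prices coincide; use p* = (1.08−0.85)/(1.17−0.85) = 0.7188 for the latter.
Expiry values: V(4,0)=37.7556, V(4,1)=26.5540, V(4,2)=11.1353, V(4,3)=0.0000, V(4,4)=0.0000
(3,0): S=35.0051. Δ = (V_up−V_dn)/(S_up−S_dn) = (26.5540−37.7556)/(40.9560−29.7544) = -1.0000. V = [p*·26.5540 + (1−p*)·37.7556]/1.08 = 27.5041. B = V − Δ·S = 62.5093.
(3,1): S=48.1835. Δ = (V_up−V_dn)/(S_up−S_dn) = (11.1353−26.5540)/(56.3747−40.9560) = -1.0000. V = [p*·11.1353 + (1−p*)·26.5540]/1.08 = 14.3257. B = V − Δ·S = 62.5093.
(3,2): S=66.3232. Δ = (V_up−V_dn)/(S_up−S_dn) = (0.0000−11.1353)/(77.5981−56.3747) = -0.5247. V = [p*·0.0000 + (1−p*)·11.1353]/1.08 = 2.8998. B = V − Δ·S = 37.6975.
(3,3): S=91.2919. Δ = (V_up−V_dn)/(S_up−S_dn) = (0.0000−0.0000)/(106.8116−77.5981) = 0.0000. V = [p*·0.0000 + (1−p*)·0.0000]/1.08 = 0.0000. B = V − Δ·S = 0.0000.
(2,0): S=41.1825. Δ = (V_up−V_dn)/(S_up−S_dn) = (14.3257−27.5041)/(48.1835−35.0051) = -1.0000. V = [p*·14.3257 + (1−p*)·27.5041]/1.08 = 16.6964. B = V − Δ·S = 57.8789.
(2,1): S=56.6865. Δ = (V_up−V_dn)/(S_up−S_dn) = (2.8998−14.3257)/(66.3232−48.1835) = -0.6299. V = [p*·2.8998 + (1−p*)·14.3257]/1.08 = 5.6605. B = V − Δ·S = 41.3665.
(2,2): S=78.0273. Δ = (V_up−V_dn)/(S_up−S_dn) = (0.0000−2.8998)/(91.2919−66.3232) = -0.1161. V = [p*·0.0000 + (1−p*)·2.8998]/1.08 = 0.7552. B = V − Δ·S = 9.8171.
(1,0): S=48.4500. Δ = (V_up−V_dn)/(S_up−S_dn) = (5.6605−16.6964)/(56.6865−41.1825) = -0.7118. V = [p*·5.6605 + (1−p*)·16.6964]/1.08 = 8.1152. B = V − Δ·S = 42.6024.
(1,1): S=66.6900. Δ = (V_up−V_dn)/(S_up−S_dn) = (0.7552−5.6605)/(78.0273−56.6865) = -0.2299. V = [p*·0.7552 + (1−p*)·5.6605]/1.08 = 1.9767. B = V − Δ·S = 17.3059.
(0,0): S=57.0000. Δ = (V_up−V_dn)/(S_up−S_dn) = (1.9767−8.1152)/(66.6900−48.4500) = -0.3365. V = [p*·1.9767 + (1−p*)·8.1152]/1.08 = 3.4288. B = V − Δ·S = 22.6116.
Check: Δ(0,0)·S0 + B(0,0) = 3.4288 = V0.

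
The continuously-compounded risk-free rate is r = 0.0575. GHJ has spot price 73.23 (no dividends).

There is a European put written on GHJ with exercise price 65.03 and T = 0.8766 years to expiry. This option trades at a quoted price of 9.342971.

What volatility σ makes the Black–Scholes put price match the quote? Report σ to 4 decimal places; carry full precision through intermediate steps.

sigma = 0.5762

At σ = 0.5762 the Black–Scholes value reproduces the quote:
σ√T = 0.5762·√0.8766 = 0.539478
d₁ = (ln(S/K) + (r+σ²/2)T) / (σ√T) = (ln(73.23/65.03) + (0.0575+0.5762²/2)·0.8766) / 0.539478 = (0.118756 + 0.195923) / 0.539478 = 0.583303
d₂ = d₁ − σ√T = 0.583303 − 0.539478 = 0.043825
e^{−rT} = 0.950845
N(−d₁) = 0.279845,  N(−d₂) = 0.482522
V = K·e^{−rT}·N(−d₂) − S·N(−d₁) = 29.835993 − 20.493022 = 9.342971 (the quoted price), and the Black–Scholes price is strictly increasing in σ, so σ is unique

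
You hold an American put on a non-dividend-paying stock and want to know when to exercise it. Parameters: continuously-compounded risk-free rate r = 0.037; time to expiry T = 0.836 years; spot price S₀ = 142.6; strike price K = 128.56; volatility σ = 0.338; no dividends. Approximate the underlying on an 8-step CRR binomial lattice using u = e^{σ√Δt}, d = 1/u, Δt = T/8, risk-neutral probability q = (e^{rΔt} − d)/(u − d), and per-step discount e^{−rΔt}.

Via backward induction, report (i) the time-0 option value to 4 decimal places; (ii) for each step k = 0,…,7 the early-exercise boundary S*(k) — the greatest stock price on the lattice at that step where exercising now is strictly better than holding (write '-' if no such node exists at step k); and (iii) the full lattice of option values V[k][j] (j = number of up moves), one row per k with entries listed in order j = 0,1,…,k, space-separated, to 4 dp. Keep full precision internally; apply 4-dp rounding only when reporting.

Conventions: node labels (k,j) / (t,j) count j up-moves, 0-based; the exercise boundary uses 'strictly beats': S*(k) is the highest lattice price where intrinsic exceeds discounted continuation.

Δt=0.10450  u=1.11546  d=0.89649  q=0.49040  discount=0.99614
step 8 (expiry): payoffs max(K−S,0) = 69.0624 54.5306 36.4494 13.9521 0.0000 0.0000 0.0000 0.0000 0.0000
step 7: (k=7,j=0): S=66.3670, K−S=62.1930, hold=61.6969 ⇒ V=62.1930 exercise | (k=7,j=1): S=82.5766, K−S=45.9834, hold=45.4873 ⇒ V=45.9834 exercise | (k=7,j=2): S=102.7453, K−S=25.8147, hold=25.3186 ⇒ V=25.8147 exercise | (k=7,j=3): S=127.8401, K−S=0.7199, hold=7.0825 ⇒ V=7.0825 continue | (k=7,j=4): S=159.0640, K−S=0.0000, hold=0.0000 ⇒ V=0.0000 continue | (k=7,j=5): S=197.9142, K−S=0.0000, hold=0.0000 ⇒ V=0.0000 continue | (k=7,j=6): S=246.2533, K−S=0.0000, hold=0.0000 ⇒ V=0.0000 continue | (k=7,j=7): S=306.3988, K−S=0.0000, hold=0.0000 ⇒ V=0.0000 continue  boundary S*=102.7453
step 6: (k=6,j=0): S=74.0294, K−S=54.5306, hold=54.0344 ⇒ V=54.5306 exercise | (k=6,j=1): S=92.1106, K−S=36.4494, hold=35.9533 ⇒ V=36.4494 exercise | (k=6,j=2): S=114.6079, K−S=13.9521, hold=16.5642 ⇒ V=16.5642 continue | (k=6,j=3): S=142.6000, K−S=0.0000, hold=3.5953 ⇒ V=3.5953 continue | (k=6,j=4): S=177.4290, K−S=0.0000, hold=0.0000 ⇒ V=0.0000 continue | (k=6,j=5): S=220.7647, K−S=0.0000, hold=0.0000 ⇒ V=0.0000 continue | (k=6,j=6): S=274.6848, K−S=0.0000, hold=0.0000 ⇒ V=0.0000 continue  boundary S*=92.1106
step 5: (k=5,j=0): S=82.5766, K−S=45.9834, hold=45.4873 ⇒ V=45.9834 exercise | (k=5,j=1): S=102.7453, K−S=25.8147, hold=26.5946 ⇒ V=26.5946 continue | (k=5,j=2): S=127.8401, K−S=0.7199, hold=10.1648 ⇒ V=10.1648 continue | (k=5,j=3): S=159.0640, K−S=0.0000, hold=1.8251 ⇒ V=1.8251 continue | (k=5,j=4): S=197.9142, K−S=0.0000, hold=0.0000 ⇒ V=0.0000 continue | (k=5,j=5): S=246.2533, K−S=0.0000, hold=0.0000 ⇒ V=0.0000 continue  boundary S*=82.5766
step 4: (k=4,j=0): S=92.1106, K−S=36.4494, hold=36.3343 ⇒ V=36.4494 exercise | (k=4,j=1): S=114.6079, K−S=13.9521, hold=18.4658 ⇒ V=18.4658 continue | (k=4,j=2): S=142.6000, K−S=0.0000, hold=6.0515 ⇒ V=6.0515 continue | (k=4,j=3): S=177.4290, K−S=0.0000, hold=0.9265 ⇒ V=0.9265 continue | (k=4,j=4): S=220.7647, K−S=0.0000, hold=0.0000 ⇒ V=0.0000 continue  boundary S*=92.1106
step 3: (k=3,j=0): S=102.7453, K−S=25.8147, hold=27.5236 ⇒ V=27.5236 continue | (k=3,j=1): S=127.8401, K−S=0.7199, hold=12.3300 ⇒ V=12.3300 continue | (k=3,j=2): S=159.0640, K−S=0.0000, hold=3.5245 ⇒ V=3.5245 continue | (k=3,j=3): S=197.9142, K−S=0.0000, hold=0.4703 ⇒ V=0.4703 continue  boundary S*=-
step 2: (k=2,j=0): S=114.6079, K−S=13.9521, hold=19.9952 ⇒ V=19.9952 continue | (k=2,j=1): S=142.6000, K−S=0.0000, hold=7.9809 ⇒ V=7.9809 continue | (k=2,j=2): S=177.4290, K−S=0.0000, hold=2.0189 ⇒ V=2.0189 continue  boundary S*=-
step 1: (k=1,j=0): S=127.8401, K−S=0.7199, hold=14.0489 ⇒ V=14.0489 continue | (k=1,j=1): S=159.0640, K−S=0.0000, hold=5.0376 ⇒ V=5.0376 continue  boundary S*=-
step 0: (k=0,j=0): S=142.6000, K−S=0.0000, hold=9.5925 ⇒ V=9.5925 continue  boundary S*=-

price = 9.5925
boundary = - - - - 92.1106 82.5766 92.1106 102.7453
tree:
9.5925
14.0489 5.0376
19.9952 7.9809 2.0189
27.5236 12.3300 3.5245 0.4703
36.4494 18.4658 6.0515 0.9265 0.0000
45.9834 26.5946 10.1648 1.8251 0.0000 0.0000
54.5306 36.4494 16.5642 3.5953 0.0000 0.0000 0.0000
62.1930 45.9834 25.8147 7.0825 0.0000 0.0000 0.0000 0.0000
69.0624 54.5306 36.4494 13.9521 0.0000 0.0000 0.0000 0.0000 0.0000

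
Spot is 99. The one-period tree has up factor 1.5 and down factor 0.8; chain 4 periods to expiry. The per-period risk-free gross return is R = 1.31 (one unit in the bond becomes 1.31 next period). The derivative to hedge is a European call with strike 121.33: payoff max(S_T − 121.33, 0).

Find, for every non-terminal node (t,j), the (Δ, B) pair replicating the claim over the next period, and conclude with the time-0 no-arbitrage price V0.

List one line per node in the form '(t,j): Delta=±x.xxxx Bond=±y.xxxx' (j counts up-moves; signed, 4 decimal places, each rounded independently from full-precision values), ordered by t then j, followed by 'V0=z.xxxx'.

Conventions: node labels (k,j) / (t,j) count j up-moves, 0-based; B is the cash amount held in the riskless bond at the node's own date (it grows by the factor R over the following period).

The replicating-portfolio and risk-neutral prices coincide; use p* = (1.31−0.8)/(1.5−0.8) = 0.7286 for the latter.
Payoffs at expiry: V(4,0)=0.0000, V(4,1)=0.0000, V(4,2)=21.2300, V(4,3)=145.9700, V(4,4)=379.8575
(3,0): S=50.6880. Δ = (V_up−V_dn)/(S_up−S_dn) = (0.0000−0.0000)/(76.0320−40.5504) = 0.0000. V = [p*·0.0000 + (1−p*)·0.0000]/1.31 = 0.0000. B = V − Δ·S = 0.0000.
(3,1): S=95.0400. Δ = (V_up−V_dn)/(S_up−S_dn) = (21.2300−0.0000)/(142.5600−76.0320) = 0.3191. V = [p*·21.2300 + (1−p*)·0.0000]/1.31 = 11.8073. B = V − Δ·S = -18.5213.
(3,2): S=178.2000. Δ = (V_up−V_dn)/(S_up−S_dn) = (145.9700−21.2300)/(267.3000−142.5600) = 1.0000. V = [p*·145.9700 + (1−p*)·21.2300]/1.31 = 85.5817. B = V − Δ·S = -92.6183.
(3,3): S=334.1250. Δ = (V_up−V_dn)/(S_up−S_dn) = (379.8575−145.9700)/(501.1875−267.3000) = 1.0000. V = [p*·379.8575 + (1−p*)·145.9700]/1.31 = 241.5067. B = V − Δ·S = -92.6183.
(2,0): S=63.3600. Δ = (V_up−V_dn)/(S_up−S_dn) = (11.8073−0.0000)/(95.0400−50.6880) = 0.2662. V = [p*·11.8073 + (1−p*)·0.0000]/1.31 = 6.5668. B = V − Δ·S = -10.3008.
(2,1): S=118.8000. Δ = (V_up−V_dn)/(S_up−S_dn) = (85.5817−11.8073)/(178.2000−95.0400) = 0.8871. V = [p*·85.5817 + (1−p*)·11.8073]/1.31 = 50.0437. B = V − Δ·S = -55.3483.
(2,2): S=222.7500. Δ = (V_up−V_dn)/(S_up−S_dn) = (241.5067−85.5817)/(334.1250−178.2000) = 1.0000. V = [p*·241.5067 + (1−p*)·85.5817]/1.31 = 152.0490. B = V − Δ·S = -70.7010.
(1,0): S=79.2000. Δ = (V_up−V_dn)/(S_up−S_dn) = (50.0437−6.5668)/(118.8000−63.3600) = 0.7842. V = [p*·50.0437 + (1−p*)·6.5668]/1.31 = 29.1930. B = V − Δ·S = -32.9169.
(1,1): S=148.5000. Δ = (V_up−V_dn)/(S_up−S_dn) = (152.0490−50.0437)/(222.7500−118.8000) = 0.9813. V = [p*·152.0490 + (1−p*)·50.0437]/1.31 = 94.9327. B = V − Δ·S = -50.7892.
(0,0): S=99.0000. Δ = (V_up−V_dn)/(S_up−S_dn) = (94.9327−29.1930)/(148.5000−79.2000) = 0.9486. V = [p*·94.9327 + (1−p*)·29.1930]/1.31 = 58.8466. B = V − Δ·S = -35.0673.
As a check, the time-0 holding Δ(0,0)·S0 + B(0,0) comes to 58.8466 — exactly V0.

(0,0): Delta=0.9486 Bond=-35.0673
(1,0): Delta=0.7842 Bond=-32.9169
(1,1): Delta=0.9813 Bond=-50.7892
(2,0): Delta=0.2662 Bond=-10.3008
(2,1): Delta=0.8871 Bond=-55.3483
(2,2): Delta=1.0000 Bond=-70.7010
(3,0): Delta=0.0000 Bond=0.0000
(3,1): Delta=0.3191 Bond=-18.5213
(3,2): Delta=1.0000 Bond=-92.6183
(3,3): Delta=1.0000 Bond=-92.6183
V0=58.8466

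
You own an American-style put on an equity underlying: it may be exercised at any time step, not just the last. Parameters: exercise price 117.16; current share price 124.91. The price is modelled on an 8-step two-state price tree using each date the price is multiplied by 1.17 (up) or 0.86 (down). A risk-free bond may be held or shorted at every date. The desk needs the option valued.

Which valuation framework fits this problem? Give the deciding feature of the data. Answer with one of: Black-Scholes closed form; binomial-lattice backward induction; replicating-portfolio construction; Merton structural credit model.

framework: binomial-lattice backward induction

Key observation: the defining feature is the embedded early-exercise option across 8 discrete dates on the spot-124.91 tree; pricing the strike-117.16 put means working backward with an exercise test at every node.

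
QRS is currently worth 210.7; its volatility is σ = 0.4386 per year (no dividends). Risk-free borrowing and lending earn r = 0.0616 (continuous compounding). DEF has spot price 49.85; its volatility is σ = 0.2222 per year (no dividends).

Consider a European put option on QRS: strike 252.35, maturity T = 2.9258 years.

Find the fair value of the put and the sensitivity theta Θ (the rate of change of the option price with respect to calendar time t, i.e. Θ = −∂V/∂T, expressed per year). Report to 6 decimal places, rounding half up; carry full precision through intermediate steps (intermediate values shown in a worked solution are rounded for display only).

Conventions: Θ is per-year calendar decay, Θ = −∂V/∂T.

σ√T = 0.4386·√2.9258 = 0.750224
d₁ = (ln(S/K) + (r+σ²/2)T) / (σ√T) = (ln(210.7/252.35) + (0.0616+0.4386²/2)·2.9258) / 0.750224 = (-0.180382 + 0.461647) / 0.750224 = 0.374909
d₂ = d₁ − σ√T = 0.374909 − 0.750224 = -0.375315
e^{−rT} = 0.835079
N(−d₁) = 0.353864,  N(−d₂) = 0.646287
Put price V = K·e^{−rT}·N(−d₂) − S·N(−d₁) = 136.193416 − 74.559173 = 61.634243
φ(d₁) = (1/√(2π))·e^{−d₁²/2} = 0.371868
Θ = −S·φ(d₁)·σ/(2√T) + r·K·e^{−rT}·N(−d₂) = −10.045451 + 8.389514 = -1.655936

price = 61.634243
Θ = -1.655936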